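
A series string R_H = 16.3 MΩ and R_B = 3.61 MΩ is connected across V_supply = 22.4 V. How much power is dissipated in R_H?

P ≈ 20.6 µW

The common current is I = 22.4/19.91 = 1.125 µA.
V(R_H) = I·R = 18.34 V; P = V·I = 18.34 × 1.125 = 20.63 µW.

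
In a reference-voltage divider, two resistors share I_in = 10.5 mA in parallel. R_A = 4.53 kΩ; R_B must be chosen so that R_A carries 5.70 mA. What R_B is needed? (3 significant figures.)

In a two-way split, I_A/I_in = R_B/(R_A + R_B).
5.70/10.5 = R_B/(R_A + R_B) → R_B = R_A · (0.5429)/(1 − 0.5429) = 4.53 × 1.188 = 5.379 kΩ.

R_B ≈ 5.38 kΩ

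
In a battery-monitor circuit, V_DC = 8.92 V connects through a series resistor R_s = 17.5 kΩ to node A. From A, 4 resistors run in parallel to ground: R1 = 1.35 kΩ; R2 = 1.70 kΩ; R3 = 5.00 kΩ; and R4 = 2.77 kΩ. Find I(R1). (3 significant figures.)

Parallel bank: R_p = 1/(1/1.35 + 1/1.70 + 1/5.00 + 1/2.77) = 0.5291 kΩ.
Node voltage V_A = V_DC · R_p/(R_s + R_p) = 8.92 × 0.02935 = 0.2618 V.
Branch current I = V_A/R1 = 0.2618/1.35 = 0.1939 mA.

I ≈ 0.194 mA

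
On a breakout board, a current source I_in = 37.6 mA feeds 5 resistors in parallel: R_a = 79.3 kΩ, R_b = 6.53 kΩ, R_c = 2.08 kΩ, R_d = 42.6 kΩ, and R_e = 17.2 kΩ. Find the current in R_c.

ΣG = 1/79.3 + 1/6.53 + 1/2.08 + 1/42.6 + 1/17.2 = 0.7281.
By the current-divider rule, I = I_in · G_k/ΣG = 37.6 × 0.6603 = 24.83 mA.

I ≈ 24.8 mA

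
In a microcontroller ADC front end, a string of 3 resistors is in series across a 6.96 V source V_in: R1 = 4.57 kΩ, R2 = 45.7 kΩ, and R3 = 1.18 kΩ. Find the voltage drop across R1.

V ≈ 0.618 V

Total series resistance ΣR = 4.57 + 45.7 + 1.18 = 51.45 kΩ.
V = V_in · R/ΣR = 6.96 × 0.08882 = 0.6182 V.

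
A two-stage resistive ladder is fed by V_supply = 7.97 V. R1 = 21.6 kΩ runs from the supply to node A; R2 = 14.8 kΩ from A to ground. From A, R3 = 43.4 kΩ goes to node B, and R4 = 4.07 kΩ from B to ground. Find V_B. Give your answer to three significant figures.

V_B ≈ 0.234 V

Looking into the second stage from A: R3 + R4 = 47.47 kΩ appears in parallel with R2.
R2 ‖ (R3+R4) = 11.28 kΩ.
First divider: V_A = V_supply · 11.28/(21.6 + 11.28) = 2.735 V.
Stage 2 is unloaded, so V_B = V_A · R4/(R3+R4) = 2.735 × 4.07/47.47 = 0.2345 V.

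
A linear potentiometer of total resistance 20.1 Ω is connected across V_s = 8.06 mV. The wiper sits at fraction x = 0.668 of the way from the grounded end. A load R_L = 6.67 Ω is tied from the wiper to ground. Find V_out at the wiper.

Lower segment x·R_p = 13.43 Ω; upper segment (1−x)·R_p = 6.673 Ω.
R_L loads the lower segment: effective lower R = 4.456 Ω.
Then V_out = V_s · 4.456/(6.673 + 4.456) = 3.227 mV.
(Unloaded: V_out = x·V_s = 5.38 mV.)

V_out ≈ 3.23 mV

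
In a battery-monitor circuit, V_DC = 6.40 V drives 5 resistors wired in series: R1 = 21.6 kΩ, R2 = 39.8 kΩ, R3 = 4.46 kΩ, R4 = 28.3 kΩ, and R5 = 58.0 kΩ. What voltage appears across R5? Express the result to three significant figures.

Total series resistance ΣR = 21.6 + 39.8 + 4.46 + 28.3 + 58.0 = 152.2 kΩ.
V = V_DC · R/ΣR = 6.40 × 0.3812 = 2.440 V.

V ≈ 2.44 V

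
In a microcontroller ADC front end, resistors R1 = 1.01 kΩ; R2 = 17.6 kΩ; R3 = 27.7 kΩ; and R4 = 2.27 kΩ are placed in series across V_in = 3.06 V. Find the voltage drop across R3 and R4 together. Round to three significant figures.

V ≈ 1.89 V

Total series resistance ΣR = 1.01 + 17.6 + 27.7 + 2.27 = 48.58 kΩ.
R_{R3..R4} = 27.7 + 2.27 = 29.97 kΩ.
By the voltage-divider rule, V = 3.06 × 29.97/48.58 = 1.888 V.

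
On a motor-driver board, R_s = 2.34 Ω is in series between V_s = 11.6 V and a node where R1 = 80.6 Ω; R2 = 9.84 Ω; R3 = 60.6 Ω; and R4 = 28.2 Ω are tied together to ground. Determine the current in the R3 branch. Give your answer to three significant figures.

Combine the parallel branches: R_p = (1/80.6 + 1/9.84 + 1/60.6 + 1/28.2)⁻¹ = 6.024 Ω.
V_A = 11.6 × 6.024/8.364 = 8.355 V.
I(R3) = V_A / R3 = 8.355/60.6 = 0.1379 A.

I ≈ 0.138 A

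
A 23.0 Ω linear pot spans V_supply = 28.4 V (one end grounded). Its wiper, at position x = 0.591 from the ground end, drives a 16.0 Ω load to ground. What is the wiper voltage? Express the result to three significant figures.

The pot divides into 9.407 Ω above the wiper and 13.59 Ω below.
Lower segment in parallel with the load: 13.59 ‖ 16.0 = 7.349 Ω.
V_out = 28.4 × 7.349/(9.407 + 7.349) = 12.46 V.
(Unloaded: V_out = x·V_supply = 16.8 V.)

V_out ≈ 12.5 V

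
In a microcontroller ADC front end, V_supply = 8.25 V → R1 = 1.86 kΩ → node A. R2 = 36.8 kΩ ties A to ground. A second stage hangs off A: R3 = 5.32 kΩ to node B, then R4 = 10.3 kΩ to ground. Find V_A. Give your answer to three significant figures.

The second stage (R3 + R4 = 15.62 kΩ) loads node A in parallel with R2.
Effective lower resistance at A: R2 ‖ 15.62 = 10.97 kΩ.
So V_A = 8.25 × 0.8550 = 7.054 V.

V_A ≈ 7.05 V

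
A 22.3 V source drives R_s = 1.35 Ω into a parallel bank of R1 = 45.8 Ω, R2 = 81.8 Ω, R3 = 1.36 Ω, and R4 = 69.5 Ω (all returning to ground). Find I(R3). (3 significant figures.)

I ≈ 7.97 A

Equivalent of the parallel group: R_p = 1.276 Ω.
V_A by voltage divider: V_A = 22.3 × 1.276/(1.35 + 1.276) = 10.84 V.
I(R3) = V_A / R3 = 10.84/1.36 = 7.967 A.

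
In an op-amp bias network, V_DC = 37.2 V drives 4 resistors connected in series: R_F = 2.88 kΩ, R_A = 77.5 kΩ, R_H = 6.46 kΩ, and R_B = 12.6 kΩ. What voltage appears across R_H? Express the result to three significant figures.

V ≈ 2.42 V

ΣR = 2.88 + 77.5 + 6.46 + 12.6 = 99.44 kΩ.
By the voltage-divider rule, V = 37.2 × 6.460/99.44 = 2.417 V.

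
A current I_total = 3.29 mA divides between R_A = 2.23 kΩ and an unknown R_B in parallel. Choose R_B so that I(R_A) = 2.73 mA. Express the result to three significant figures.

The fraction through R_A equals R_B/(R_A+R_B).
2.73/3.29 = R_B/(R_A + R_B) → R_B = R_A · (0.8298)/(1 − 0.8298) = 2.23 × 4.875 = 10.87 kΩ.

R_B ≈ 10.9 kΩ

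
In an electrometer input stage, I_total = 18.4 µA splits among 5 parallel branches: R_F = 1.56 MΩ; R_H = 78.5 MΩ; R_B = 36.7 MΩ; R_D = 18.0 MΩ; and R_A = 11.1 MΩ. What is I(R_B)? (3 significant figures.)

I ≈ 0.606 µA

ΣG = 1/1.56 + 1/78.5 + 1/36.7 + 1/18.0 + 1/11.1 = 0.8267.
Current divider: I(R_B) = I_total · G_k/ΣG = 18.4 × (0.02725/0.8267) = 18.4 × 0.03296 = 0.6065 µA.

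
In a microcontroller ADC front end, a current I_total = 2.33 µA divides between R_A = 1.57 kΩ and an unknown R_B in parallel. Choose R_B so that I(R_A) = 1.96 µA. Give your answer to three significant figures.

The fraction through R_A equals R_B/(R_A+R_B).
With f = 0.8412, R_B = R_A · f/(1−f) = 1.57 × 5.297 = 8.317 kΩ.

R_B ≈ 8.32 kΩ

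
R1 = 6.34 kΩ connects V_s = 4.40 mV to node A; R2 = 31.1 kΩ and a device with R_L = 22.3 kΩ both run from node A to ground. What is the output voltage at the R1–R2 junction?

V_out ≈ 2.96 mV

The load sits in parallel with R2, giving an effective lower resistance R2' = R2·R_L/(R2+R_L) = 12.99 kΩ.
Voltage divider with the loaded lower leg: V_out = 4.40 × 12.99/(6.34 + 12.99) = 4.40 × 0.6720 = 2.957 mV.
(Unloaded it would be 3.65 mV; the load pulls it down.)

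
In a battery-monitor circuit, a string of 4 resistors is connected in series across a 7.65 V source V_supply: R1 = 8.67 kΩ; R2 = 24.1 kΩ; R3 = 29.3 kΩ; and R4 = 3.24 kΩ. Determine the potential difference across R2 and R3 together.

V ≈ 6.25 V

Total series resistance ΣR = 8.67 + 24.1 + 29.3 + 3.24 = 65.31 kΩ.
R_{R2..R3} = 24.1 + 29.3 = 53.40 kΩ.
Voltage divider: V = V_supply · (53.40 / 65.31) = 7.65 × 0.8176 = 6.255 V.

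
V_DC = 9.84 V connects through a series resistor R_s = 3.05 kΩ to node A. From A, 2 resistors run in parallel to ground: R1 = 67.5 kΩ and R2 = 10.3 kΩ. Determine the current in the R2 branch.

I ≈ 0.712 mA

Parallel bank: R_p = 1/(1/67.5 + 1/10.3) = 8.936 kΩ.
V_A = 9.84 × 8.936/11.99 = 7.336 V.
I(R2) = V_A / R2 = 7.336/10.3 = 0.7122 mA.
(Check via current divider: I_total = 0.8209 mA; share G_k/ΣG = 0.8676 → same result.)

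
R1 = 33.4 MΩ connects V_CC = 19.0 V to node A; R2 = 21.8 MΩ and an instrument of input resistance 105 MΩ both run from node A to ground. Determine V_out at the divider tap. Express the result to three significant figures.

V_out ≈ 6.67 V

First combine the lower leg with the load: R2 ‖ R_L = 18.05 MΩ.
Then V_out = V_CC · R2'/(R1 + R2') = 19.0 × 18.05/51.45 = 6.666 V.
(Unloaded it would be 7.50 V; the load pulls it down.)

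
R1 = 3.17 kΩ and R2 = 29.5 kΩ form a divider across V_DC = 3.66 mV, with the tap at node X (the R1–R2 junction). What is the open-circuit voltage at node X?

V_th ≈ 3.30 mV

V_th is the unloaded tap voltage: V_DC · R2/(R1+R2) = 3.66 × 0.9030 = 3.305 mV.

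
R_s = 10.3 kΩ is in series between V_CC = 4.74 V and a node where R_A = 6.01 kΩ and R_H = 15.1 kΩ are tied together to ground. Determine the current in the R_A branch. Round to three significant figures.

I ≈ 0.232 mA

Parallel bank: R_p = 1/(1/6.01 + 1/15.1) = 4.299 kΩ.
V_A by voltage divider: V_A = 4.74 × 4.299/(10.3 + 4.299) = 1.396 V.
I(R_A) = V_A / R_A = 1.396/6.01 = 0.2322 mA.
(Equivalently: I_total = 0.3247 mA, then current-divider fraction G_k/ΣG = 0.7153.)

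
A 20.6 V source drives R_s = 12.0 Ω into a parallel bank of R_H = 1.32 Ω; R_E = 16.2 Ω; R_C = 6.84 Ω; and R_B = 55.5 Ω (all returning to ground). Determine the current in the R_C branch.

I ≈ 0.235 A

Combine the parallel branches: R_p = (1/1.32 + 1/16.2 + 1/6.84 + 1/55.5)⁻¹ = 1.017 Ω.
V_A by voltage divider: V_A = 20.6 × 1.017/(12.0 + 1.017) = 1.609 V.
I(R_C) = V_A / R_C = 1.609/6.84 = 0.2352 A.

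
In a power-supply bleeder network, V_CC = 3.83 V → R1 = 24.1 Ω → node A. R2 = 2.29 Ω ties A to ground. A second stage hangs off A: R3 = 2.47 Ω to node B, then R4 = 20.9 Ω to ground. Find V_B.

Node A sees R2 in parallel with the series input of stage 2, R3 + R4 = 23.37 Ω.
Effective lower resistance at A: R2 ‖ 23.37 = 2.086 Ω.
So V_A = 3.83 × 0.07965 = 0.3051 V.
V_B = V_A × 0.8943 = 0.2728 V.

V_B ≈ 0.273 V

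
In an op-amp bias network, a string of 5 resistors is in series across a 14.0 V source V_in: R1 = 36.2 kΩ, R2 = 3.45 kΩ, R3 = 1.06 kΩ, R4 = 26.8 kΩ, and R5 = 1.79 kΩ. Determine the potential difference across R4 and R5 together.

Series total: ΣR = 36.2 + 3.45 + 1.06 + 26.8 + 1.79 = 69.30 kΩ.
R_{R4..R5} = 26.8 + 1.79 = 28.59 kΩ.
V = V_in · R/ΣR = 14.0 × 0.4126 = 5.776 V.

V ≈ 5.78 V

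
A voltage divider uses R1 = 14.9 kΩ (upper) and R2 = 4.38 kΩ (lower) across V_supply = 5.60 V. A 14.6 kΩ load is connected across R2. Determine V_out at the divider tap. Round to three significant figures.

V_out ≈ 1.03 V

First combine the lower leg with the load: R2 ‖ R_L = 3.369 kΩ.
Then V_out = V_supply · R2'/(R1 + R2') = 5.60 × 3.369/18.27 = 1.033 V.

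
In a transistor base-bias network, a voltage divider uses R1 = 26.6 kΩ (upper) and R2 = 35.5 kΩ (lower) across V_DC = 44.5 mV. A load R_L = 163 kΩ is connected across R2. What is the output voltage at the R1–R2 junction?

First combine the lower leg with the load: R2 ‖ R_L = 29.15 kΩ.
Voltage divider with the loaded lower leg: V_out = 44.5 × 29.15/(26.6 + 29.15) = 44.5 × 0.5229 = 23.27 mV.

V_out ≈ 23.3 mV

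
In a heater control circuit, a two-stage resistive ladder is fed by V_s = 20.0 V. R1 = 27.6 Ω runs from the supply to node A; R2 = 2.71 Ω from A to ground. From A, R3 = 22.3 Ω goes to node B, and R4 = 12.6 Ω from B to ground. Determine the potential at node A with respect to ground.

Looking into the second stage from A: R3 + R4 = 34.90 Ω appears in parallel with R2.
Effective lower resistance at A: R2 ‖ 34.90 = 2.515 Ω.
So V_A = 20.0 × 0.08350 = 1.670 V.

V_A ≈ 1.67 V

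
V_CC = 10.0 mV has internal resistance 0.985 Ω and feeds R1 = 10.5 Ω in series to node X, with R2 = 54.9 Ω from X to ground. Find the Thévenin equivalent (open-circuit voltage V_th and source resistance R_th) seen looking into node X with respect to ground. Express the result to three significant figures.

R1' = 0.985 + 10.5 = 11.48 Ω (source resistance + R1).
V_th is the unloaded tap voltage: V_CC · R2/(R1'+R2) = 10.0 × 0.8270 = 8.270 mV.
Looking into X with the source shorted: R_th = R1'·R2/(R1'+R2) = 11.48 × 54.9/66.38 = 9.498 Ω.

V_th ≈ 8.27 mV, R_th ≈ 9.50 Ω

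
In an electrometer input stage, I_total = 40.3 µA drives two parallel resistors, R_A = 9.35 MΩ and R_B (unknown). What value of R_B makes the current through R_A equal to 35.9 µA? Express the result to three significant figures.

R_B ≈ 76.3 MΩ

Two-branch current divider: I_A = I_total · R_B/(R_A + R_B).
With f = 0.8908, R_B = R_A · f/(1−f) = 9.35 × 8.159 = 76.29 MΩ.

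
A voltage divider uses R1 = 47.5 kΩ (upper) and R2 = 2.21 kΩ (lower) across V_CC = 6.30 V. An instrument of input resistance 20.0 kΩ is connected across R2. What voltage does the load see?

R2 ‖ R_L = (2.21 × 20.0)/(2.21 + 20.0) = 1.990 kΩ.
Now apply the divider: V_out = 6.30 × 0.04021 = 0.2533 V.

V_out ≈ 0.253 V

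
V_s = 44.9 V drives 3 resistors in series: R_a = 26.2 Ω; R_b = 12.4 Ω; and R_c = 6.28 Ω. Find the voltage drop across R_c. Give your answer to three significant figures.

V ≈ 6.28 V

Series total: ΣR = 26.2 + 12.4 + 6.28 = 44.88 Ω.
Voltage divider: V = V_s · (6.280 / 44.88) = 44.9 × 0.1399 = 6.283 V.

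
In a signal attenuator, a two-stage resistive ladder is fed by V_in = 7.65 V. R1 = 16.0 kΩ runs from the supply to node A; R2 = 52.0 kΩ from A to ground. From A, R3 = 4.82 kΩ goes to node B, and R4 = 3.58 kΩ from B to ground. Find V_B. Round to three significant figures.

V_B ≈ 1.01 V

Looking into the second stage from A: R3 + R4 = 8.400 kΩ appears in parallel with R2.
Effective lower resistance at A: R2 ‖ 8.400 = 7.232 kΩ.
First divider: V_A = V_in · 7.232/(16.0 + 7.232) = 2.381 V.
V_B = V_A × 0.4262 = 1.015 V.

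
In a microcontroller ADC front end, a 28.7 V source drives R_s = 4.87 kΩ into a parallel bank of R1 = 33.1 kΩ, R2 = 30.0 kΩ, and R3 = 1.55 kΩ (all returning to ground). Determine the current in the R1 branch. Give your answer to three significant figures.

Parallel bank: R_p = 1/(1/33.1 + 1/30.0 + 1/1.55) = 1.411 kΩ.
V_A by voltage divider: V_A = 28.7 × 1.411/(4.87 + 1.411) = 6.447 V.
Branch current I = V_A/R1 = 6.447/33.1 = 0.1948 mA.

I ≈ 0.195 mA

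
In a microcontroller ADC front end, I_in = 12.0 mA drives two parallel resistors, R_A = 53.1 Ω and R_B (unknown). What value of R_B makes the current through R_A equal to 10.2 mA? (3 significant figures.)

R_B ≈ 301 Ω

The fraction through R_A equals R_B/(R_A+R_B).
With f = 0.8500, R_B = R_A · f/(1−f) = 53.1 × 5.667 = 300.9 Ω.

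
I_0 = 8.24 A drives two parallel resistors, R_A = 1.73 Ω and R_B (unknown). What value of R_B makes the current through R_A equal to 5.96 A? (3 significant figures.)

R_B ≈ 4.52 Ω

In a two-way split, I_A/I_0 = R_B/(R_A + R_B).
With f = 0.7233, R_B = R_A · f/(1−f) = 1.73 × 2.614 = 4.522 Ω.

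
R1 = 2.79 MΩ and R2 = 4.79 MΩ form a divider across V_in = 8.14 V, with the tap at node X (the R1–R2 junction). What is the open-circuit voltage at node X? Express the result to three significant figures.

V_th ≈ 5.14 V

Open-circuit (no load on X): V_th = V_in · R2/(R1 + R2) = 8.14 × 4.79/(2.790 + 4.79) = 5.144 V.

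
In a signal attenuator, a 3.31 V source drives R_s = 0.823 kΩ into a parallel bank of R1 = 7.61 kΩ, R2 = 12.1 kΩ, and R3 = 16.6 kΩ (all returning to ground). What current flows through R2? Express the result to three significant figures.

Parallel bank: R_p = 1/(1/7.61 + 1/12.1 + 1/16.6) = 3.646 kΩ.
Node voltage V_A = V_DC · R_p/(R_s + R_p) = 3.31 × 0.8158 = 2.700 V.
Branch current I = V_A/R2 = 2.700/12.1 = 0.2232 mA.

I ≈ 0.223 mA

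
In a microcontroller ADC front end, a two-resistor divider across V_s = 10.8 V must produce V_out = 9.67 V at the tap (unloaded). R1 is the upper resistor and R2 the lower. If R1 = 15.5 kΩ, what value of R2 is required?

R2 ≈ 133 kΩ

Required fraction k = V_out/V_s = 0.8954.
Rearranging, R2 = R1·k/(1−k) = 15.5 × 8.558 = 132.6 kΩ.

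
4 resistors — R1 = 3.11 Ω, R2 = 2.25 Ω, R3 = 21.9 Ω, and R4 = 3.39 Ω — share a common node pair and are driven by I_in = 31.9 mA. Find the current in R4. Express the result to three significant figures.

I ≈ 8.50 mA

Total conductance ΣG = 1/3.11 + 1/2.25 + 1/21.9 + 1/3.39 = 1.107 (units of 1/Ω).
Current divider: I(R4) = I_in · G_k/ΣG = 31.9 × (0.2950/1.107) = 31.9 × 0.2666 = 8.503 mA.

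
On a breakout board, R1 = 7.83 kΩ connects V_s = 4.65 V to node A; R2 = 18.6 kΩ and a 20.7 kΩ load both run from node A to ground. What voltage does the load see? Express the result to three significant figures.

V_out ≈ 2.58 V

The load sits in parallel with R2, giving an effective lower resistance R2' = R2·R_L/(R2+R_L) = 9.797 kΩ.
Then V_out = V_s · R2'/(R1 + R2') = 4.65 × 9.797/17.63 = 2.584 V.
(Unloaded it would be 3.27 V; the load pulls it down.)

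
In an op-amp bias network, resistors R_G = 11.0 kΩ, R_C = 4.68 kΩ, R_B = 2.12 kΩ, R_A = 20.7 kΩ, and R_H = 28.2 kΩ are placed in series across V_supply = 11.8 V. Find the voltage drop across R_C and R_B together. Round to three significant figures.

ΣR = 11.0 + 4.68 + 2.12 + 20.7 + 28.2 = 66.70 kΩ.
R_{R_C..R_B} = 4.68 + 2.12 = 6.800 kΩ.
V = V_supply · R/ΣR = 11.8 × 0.1019 = 1.203 V.

V ≈ 1.20 V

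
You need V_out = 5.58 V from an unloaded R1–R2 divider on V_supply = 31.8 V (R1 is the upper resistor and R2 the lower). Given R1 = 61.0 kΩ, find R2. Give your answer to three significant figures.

R2 ≈ 13.0 kΩ

The divider ratio is R2/(R1+R2) = 5.58/31.8 = 0.1755.
Rearranging, R2 = R1·k/(1−k) = 61.0 × 0.2128 = 12.98 kΩ.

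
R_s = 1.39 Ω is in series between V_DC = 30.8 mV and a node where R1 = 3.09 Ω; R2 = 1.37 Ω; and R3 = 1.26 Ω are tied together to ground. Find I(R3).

I ≈ 6.85 mA

Parallel bank: R_p = 1/(1/3.09 + 1/1.37 + 1/1.26) = 0.5414 Ω.
Node voltage V_A = V_DC · R_p/(R_s + R_p) = 30.8 × 0.2803 = 8.633 mV.
Branch current I = V_A/R3 = 8.633/1.26 = 6.852 mA.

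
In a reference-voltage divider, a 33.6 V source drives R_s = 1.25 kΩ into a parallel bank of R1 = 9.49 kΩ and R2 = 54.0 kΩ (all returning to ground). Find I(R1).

I ≈ 3.07 mA

Equivalent of the parallel group: R_p = 8.072 kΩ.
Node voltage V_A = V_CC · R_p/(R_s + R_p) = 33.6 × 0.8659 = 29.09 V.
I(R1) = V_A / R1 = 29.09/9.49 = 3.066 mA.
(Check via current divider: I_total = 3.605 mA; share G_k/ΣG = 0.8505 → same result.)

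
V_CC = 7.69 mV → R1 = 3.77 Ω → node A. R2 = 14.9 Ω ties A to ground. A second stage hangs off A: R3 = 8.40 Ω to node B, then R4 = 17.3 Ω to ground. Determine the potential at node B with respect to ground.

The second stage (R3 + R4 = 25.70 Ω) loads node A in parallel with R2.
R2 ‖ (R3+R4) = 9.432 Ω.
So V_A = 7.69 × 0.7144 = 5.494 mV.
Stage 2 is unloaded, so V_B = V_A · R4/(R3+R4) = 5.494 × 17.3/25.70 = 3.698 mV.

V_B ≈ 3.70 mV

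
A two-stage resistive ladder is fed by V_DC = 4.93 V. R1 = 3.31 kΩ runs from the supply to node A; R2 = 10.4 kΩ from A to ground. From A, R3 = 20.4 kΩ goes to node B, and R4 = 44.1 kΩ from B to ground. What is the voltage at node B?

V_B ≈ 2.46 V

The second stage (R3 + R4 = 64.50 kΩ) loads node A in parallel with R2.
R2 ‖ (R3+R4) = 8.956 kΩ.
V_A = 4.93 × 8.956/(3.31 + 8.956) = 3.600 V.
Stage 2 is unloaded, so V_B = V_A · R4/(R3+R4) = 3.600 × 44.1/64.50 = 2.461 V.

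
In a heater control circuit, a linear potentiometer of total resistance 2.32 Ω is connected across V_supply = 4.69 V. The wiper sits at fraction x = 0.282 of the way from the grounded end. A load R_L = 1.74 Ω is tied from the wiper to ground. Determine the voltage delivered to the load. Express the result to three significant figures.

V_out ≈ 1.04 V

Lower segment x·R_p = 0.6542 Ω; upper segment (1−x)·R_p = 1.666 Ω.
R_L loads the lower segment: effective lower R = 0.4755 Ω.
Then V_out = V_supply · 0.4755/(1.666 + 0.4755) = 1.041 V.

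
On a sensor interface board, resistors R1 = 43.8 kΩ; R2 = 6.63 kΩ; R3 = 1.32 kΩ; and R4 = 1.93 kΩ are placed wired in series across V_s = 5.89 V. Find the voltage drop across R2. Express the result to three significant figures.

Series total: ΣR = 43.8 + 6.63 + 1.32 + 1.93 = 53.68 kΩ.
Voltage divider: V = V_s · (6.630 / 53.68) = 5.89 × 0.1235 = 0.7275 V.

V ≈ 0.727 V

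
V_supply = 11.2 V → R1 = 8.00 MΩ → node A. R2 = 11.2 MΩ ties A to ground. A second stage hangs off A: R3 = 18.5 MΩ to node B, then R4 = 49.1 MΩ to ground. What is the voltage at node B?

V_B ≈ 4.44 V

Node A sees R2 in parallel with the series input of stage 2, R3 + R4 = 67.60 MΩ.
R2 ‖ (R3+R4) = 9.608 MΩ.
First divider: V_A = V_supply · 9.608/(8.00 + 9.608) = 6.111 V.
Stage 2 is unloaded, so V_B = V_A · R4/(R3+R4) = 6.111 × 49.1/67.60 = 4.439 V.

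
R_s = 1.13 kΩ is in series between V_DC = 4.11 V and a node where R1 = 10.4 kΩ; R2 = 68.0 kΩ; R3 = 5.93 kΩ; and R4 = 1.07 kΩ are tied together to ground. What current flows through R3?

Equivalent of the parallel group: R_p = 0.8237 kΩ.
Node voltage V_A = V_DC · R_p/(R_s + R_p) = 4.11 × 0.4216 = 1.733 V.
Branch current I = V_A/R3 = 1.733/5.93 = 0.2922 mA.

I ≈ 0.292 mA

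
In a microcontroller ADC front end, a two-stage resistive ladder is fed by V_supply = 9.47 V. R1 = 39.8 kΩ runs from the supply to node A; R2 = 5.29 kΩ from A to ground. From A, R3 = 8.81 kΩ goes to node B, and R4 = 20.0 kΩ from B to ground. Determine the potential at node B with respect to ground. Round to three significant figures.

Looking into the second stage from A: R3 + R4 = 28.81 kΩ appears in parallel with R2.
Effective lower resistance at A: R2 ‖ 28.81 = 4.469 kΩ.
So V_A = 9.47 × 0.1010 = 0.9561 V.
Then the unloaded second divider: V_B = V_A × R4/(R3+R4) = 0.9561 × 0.6942 = 0.6637 V.

V_B ≈ 0.664 V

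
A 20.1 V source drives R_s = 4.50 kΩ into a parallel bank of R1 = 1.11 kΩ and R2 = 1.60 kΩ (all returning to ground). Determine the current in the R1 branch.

Equivalent of the parallel group: R_p = 0.6554 kΩ.
V_A = 20.1 × 0.6554/5.155 = 2.555 V.
Branch current I = V_A/R1 = 2.555/1.11 = 2.302 mA.

I ≈ 2.30 mA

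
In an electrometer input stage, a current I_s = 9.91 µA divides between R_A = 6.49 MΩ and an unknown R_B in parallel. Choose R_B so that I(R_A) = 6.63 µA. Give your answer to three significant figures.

R_B ≈ 13.1 MΩ

Two-branch current divider: I_A = I_s · R_B/(R_A + R_B).
6.63/9.91 = R_B/(R_A + R_B) → R_B = R_A · (0.6690)/(1 − 0.6690) = 6.49 × 2.021 = 13.12 MΩ.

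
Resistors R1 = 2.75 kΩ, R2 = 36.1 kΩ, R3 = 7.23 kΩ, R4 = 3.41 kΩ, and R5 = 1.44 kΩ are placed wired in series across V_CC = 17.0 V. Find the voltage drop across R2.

V ≈ 12.0 V

ΣR = 2.75 + 36.1 + 7.23 + 3.41 + 1.44 = 50.93 kΩ.
V = V_CC · R/ΣR = 17.0 × 0.7088 = 12.05 V.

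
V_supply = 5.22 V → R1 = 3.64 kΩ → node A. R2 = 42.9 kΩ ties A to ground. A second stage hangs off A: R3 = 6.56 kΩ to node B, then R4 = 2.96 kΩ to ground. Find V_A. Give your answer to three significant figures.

Node A sees R2 in parallel with the series input of stage 2, R3 + R4 = 9.520 kΩ.
R2 ‖ (R3+R4) = 7.791 kΩ.
First divider: V_A = V_supply · 7.791/(3.64 + 7.791) = 3.558 V.

V_A ≈ 3.56 V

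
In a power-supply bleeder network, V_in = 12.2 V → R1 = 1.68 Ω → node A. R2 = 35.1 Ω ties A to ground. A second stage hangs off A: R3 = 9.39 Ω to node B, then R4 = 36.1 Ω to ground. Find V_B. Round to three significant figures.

V_B ≈ 8.92 V

Node A sees R2 in parallel with the series input of stage 2, R3 + R4 = 45.49 Ω.
Effective lower resistance at A: R2 ‖ 45.49 = 19.81 Ω.
V_A = 12.2 × 19.81/(1.68 + 19.81) = 11.25 V.
Then the unloaded second divider: V_B = V_A × R4/(R3+R4) = 11.25 × 0.7936 = 8.925 V.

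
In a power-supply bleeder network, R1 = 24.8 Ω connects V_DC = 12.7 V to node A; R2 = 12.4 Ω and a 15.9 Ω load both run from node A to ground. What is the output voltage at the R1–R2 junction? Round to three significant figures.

V_out ≈ 2.79 V

The load sits in parallel with R2, giving an effective lower resistance R2' = R2·R_L/(R2+R_L) = 6.967 Ω.
Then V_out = V_DC · R2'/(R1 + R2') = 12.7 × 6.967/31.77 = 2.785 V.
(Unloaded it would be 4.23 V; the load pulls it down.)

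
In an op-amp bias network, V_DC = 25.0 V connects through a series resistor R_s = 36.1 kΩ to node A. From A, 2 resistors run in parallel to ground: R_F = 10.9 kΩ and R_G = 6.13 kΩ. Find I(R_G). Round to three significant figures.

Parallel bank: R_p = 1/(1/10.9 + 1/6.13) = 3.923 kΩ.
Node voltage V_A = V_DC · R_p/(R_s + R_p) = 25.0 × 0.09803 = 2.451 V.
I(R_G) = V_A / R_G = 2.451/6.13 = 0.3998 mA.
(Equivalently: I_total = 0.6246 mA, then current-divider fraction G_k/ΣG = 0.6400.)

I ≈ 0.400 mA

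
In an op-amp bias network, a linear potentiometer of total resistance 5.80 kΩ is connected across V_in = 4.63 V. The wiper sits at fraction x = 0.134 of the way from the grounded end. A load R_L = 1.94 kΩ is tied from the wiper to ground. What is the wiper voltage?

V_out ≈ 0.461 V

Lower segment x·R_p = 0.7772 kΩ; upper segment (1−x)·R_p = 5.023 kΩ.
(x·R_p) ‖ R_L = 0.5549 kΩ.
V_out = 4.63 × 0.5549/(5.023 + 0.5549) = 0.4606 V.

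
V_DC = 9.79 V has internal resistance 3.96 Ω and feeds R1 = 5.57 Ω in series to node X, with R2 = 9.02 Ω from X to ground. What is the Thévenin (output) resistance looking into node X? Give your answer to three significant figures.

R_th ≈ 4.63 Ω

R1' = 3.96 + 5.57 = 9.530 Ω (source resistance + R1).
With V_DC suppressed (replaced by a short), R_th = R1' ‖ R2 = (9.530 × 9.02)/(9.530 + 9.02) = 4.634 Ω.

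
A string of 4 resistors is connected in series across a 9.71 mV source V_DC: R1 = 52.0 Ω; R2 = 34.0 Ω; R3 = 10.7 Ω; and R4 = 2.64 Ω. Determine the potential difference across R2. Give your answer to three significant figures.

V ≈ 3.32 mV

Series total: ΣR = 52.0 + 34.0 + 10.7 + 2.64 = 99.34 Ω.
Voltage divider: V = V_DC · (34.00 / 99.34) = 9.71 × 0.3423 = 3.323 mV.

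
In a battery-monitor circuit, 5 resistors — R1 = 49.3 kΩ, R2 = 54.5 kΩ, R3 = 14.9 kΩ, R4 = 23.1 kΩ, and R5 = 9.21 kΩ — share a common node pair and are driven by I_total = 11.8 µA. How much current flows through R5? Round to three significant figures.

ΣG = 1/49.3 + 1/54.5 + 1/14.9 + 1/23.1 + 1/9.21 = 0.2576.
R5 takes the fraction G_k/ΣG = 0.1086/0.2576 = 0.4215, so I = 11.8 × 0.4215 = 4.973 µA.

I ≈ 4.97 µA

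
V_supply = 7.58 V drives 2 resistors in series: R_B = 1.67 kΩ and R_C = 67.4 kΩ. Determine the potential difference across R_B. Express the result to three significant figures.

V ≈ 0.183 V

Total series resistance ΣR = 1.67 + 67.4 = 69.07 kΩ.
By the voltage-divider rule, V = 7.58 × 1.670/69.07 = 0.1833 V.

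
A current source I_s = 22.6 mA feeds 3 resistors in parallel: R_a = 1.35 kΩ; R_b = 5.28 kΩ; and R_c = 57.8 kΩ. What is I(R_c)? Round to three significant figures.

I ≈ 0.413 mA

Total conductance ΣG = 1/1.35 + 1/5.28 + 1/57.8 = 0.9474 (units of 1/kΩ).
R_c takes the fraction G_k/ΣG = 0.01730/0.9474 = 0.01826, so I = 22.6 × 0.01826 = 0.4127 mA.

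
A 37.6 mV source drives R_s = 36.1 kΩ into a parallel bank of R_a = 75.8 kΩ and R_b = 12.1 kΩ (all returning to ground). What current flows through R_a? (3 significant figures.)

I ≈ 0.111 µA

Combine the parallel branches: R_p = (1/75.8 + 1/12.1)⁻¹ = 10.43 kΩ.
V_A = 37.6 × 10.43/46.53 = 8.431 mV.
Branch current I = V_A/R_a = 8.431/75.8 = 0.1112 µA.
(Equivalently: I_total = 0.8080 µA, then current-divider fraction G_k/ΣG = 0.1377.)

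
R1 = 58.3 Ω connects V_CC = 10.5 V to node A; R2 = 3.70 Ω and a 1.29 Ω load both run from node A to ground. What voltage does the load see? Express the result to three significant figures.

V_out ≈ 0.169 V

R2 ‖ R_L = (3.70 × 1.29)/(3.70 + 1.29) = 0.9565 Ω.
Then V_out = V_CC · R2'/(R1 + R2') = 10.5 × 0.9565/59.26 = 0.1695 V.
(Unloaded it would be 0.627 V; the load pulls it down.)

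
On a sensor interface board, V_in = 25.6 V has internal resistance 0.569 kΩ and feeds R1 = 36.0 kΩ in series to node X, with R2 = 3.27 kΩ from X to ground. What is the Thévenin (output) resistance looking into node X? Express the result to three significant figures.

R1' = 0.569 + 36.0 = 36.57 kΩ (source resistance + R1).
With V_in suppressed (replaced by a short), R_th = R1' ‖ R2 = (36.57 × 3.27)/(36.57 + 3.27) = 3.002 kΩ.

R_th ≈ 3.00 kΩ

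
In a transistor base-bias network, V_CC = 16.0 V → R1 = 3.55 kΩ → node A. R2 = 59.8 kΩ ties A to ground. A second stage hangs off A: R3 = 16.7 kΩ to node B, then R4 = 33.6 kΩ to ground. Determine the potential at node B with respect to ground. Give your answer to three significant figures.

V_B ≈ 9.46 V

Looking into the second stage from A: R3 + R4 = 50.30 kΩ appears in parallel with R2.
Effective lower resistance at A: R2 ‖ 50.30 = 27.32 kΩ.
So V_A = 16.0 × 0.8850 = 14.16 V.
Then the unloaded second divider: V_B = V_A × R4/(R3+R4) = 14.16 × 0.6680 = 9.459 V.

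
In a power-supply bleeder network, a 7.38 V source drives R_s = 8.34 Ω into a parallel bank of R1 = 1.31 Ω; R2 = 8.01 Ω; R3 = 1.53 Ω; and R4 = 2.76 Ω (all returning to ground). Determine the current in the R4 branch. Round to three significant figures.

I ≈ 0.158 A

Combine the parallel branches: R_p = (1/1.31 + 1/8.01 + 1/1.53 + 1/2.76)⁻¹ = 0.5252 Ω.
V_A by voltage divider: V_A = 7.38 × 0.5252/(8.34 + 0.5252) = 0.4372 V.
I(R4) = V_A / R4 = 0.4372/2.76 = 0.1584 A.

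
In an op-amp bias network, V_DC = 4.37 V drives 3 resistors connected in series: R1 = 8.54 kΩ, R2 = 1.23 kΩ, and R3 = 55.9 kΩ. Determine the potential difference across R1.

Total series resistance ΣR = 8.54 + 1.23 + 55.9 = 65.67 kΩ.
Voltage divider: V = V_DC · (8.540 / 65.67) = 4.37 × 0.1300 = 0.5683 V.

V ≈ 0.568 V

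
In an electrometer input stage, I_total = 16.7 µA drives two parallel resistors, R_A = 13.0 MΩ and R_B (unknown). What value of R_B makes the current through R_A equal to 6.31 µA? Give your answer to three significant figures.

The fraction through R_A equals R_B/(R_A+R_B).
6.31/16.7 = R_B/(R_A + R_B) → R_B = R_A · (0.3778)/(1 − 0.3778) = 13.0 × 0.6073 = 7.895 MΩ.

R_B ≈ 7.90 MΩ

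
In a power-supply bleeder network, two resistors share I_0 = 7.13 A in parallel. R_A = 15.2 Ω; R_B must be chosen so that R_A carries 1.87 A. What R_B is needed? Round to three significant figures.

The fraction through R_A equals R_B/(R_A+R_B).
With f = 0.2623, R_B = R_A · f/(1−f) = 15.2 × 0.3555 = 5.404 Ω.

R_B ≈ 5.40 Ω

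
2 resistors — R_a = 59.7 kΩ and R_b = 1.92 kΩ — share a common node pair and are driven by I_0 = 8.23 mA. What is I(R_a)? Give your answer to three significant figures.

With just two branches, the current splits inversely with resistance.
So I = 8.23 × 1.92/61.62 = 0.2564 mA.

I ≈ 0.256 mA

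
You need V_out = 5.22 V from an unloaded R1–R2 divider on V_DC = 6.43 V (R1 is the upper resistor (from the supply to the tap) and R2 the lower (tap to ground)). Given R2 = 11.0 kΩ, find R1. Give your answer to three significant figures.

R1 ≈ 2.55 kΩ

The divider ratio is R2/(R1+R2) = 5.22/6.43 = 0.8118.
R1 = R2·(1/k − 1) = 11.0 × 0.2318 = 2.550 kΩ.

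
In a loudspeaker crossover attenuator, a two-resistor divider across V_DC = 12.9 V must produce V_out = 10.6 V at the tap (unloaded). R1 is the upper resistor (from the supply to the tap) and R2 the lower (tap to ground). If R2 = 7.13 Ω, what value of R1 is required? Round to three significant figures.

R1 ≈ 1.55 Ω

Required fraction k = V_out/V_DC = 0.8217.
R1 = R2·(1/k − 1) = 7.13 × 0.2170 = 1.547 Ω.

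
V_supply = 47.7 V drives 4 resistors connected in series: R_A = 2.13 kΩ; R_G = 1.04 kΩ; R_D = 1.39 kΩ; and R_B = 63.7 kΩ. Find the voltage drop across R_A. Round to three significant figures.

Total series resistance ΣR = 2.13 + 1.04 + 1.39 + 63.7 = 68.26 kΩ.
Voltage divider: V = V_supply · (2.130 / 68.26) = 47.7 × 0.03120 = 1.488 V.

V ≈ 1.49 V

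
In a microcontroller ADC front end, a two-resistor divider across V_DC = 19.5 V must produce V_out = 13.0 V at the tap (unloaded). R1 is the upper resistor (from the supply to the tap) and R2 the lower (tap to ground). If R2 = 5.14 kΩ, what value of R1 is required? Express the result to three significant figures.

R1 ≈ 2.57 kΩ

The divider ratio is R2/(R1+R2) = 13.0/19.5 = 0.6667.
R1 = R2·(1/k − 1) = 5.14 × 0.5000 = 2.570 kΩ.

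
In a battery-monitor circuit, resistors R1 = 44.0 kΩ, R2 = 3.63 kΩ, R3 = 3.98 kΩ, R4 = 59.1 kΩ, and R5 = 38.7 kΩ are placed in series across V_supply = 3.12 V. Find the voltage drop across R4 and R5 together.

Series total: ΣR = 44.0 + 3.63 + 3.98 + 59.1 + 38.7 = 149.4 kΩ.
R_{R4..R5} = 59.1 + 38.7 = 97.80 kΩ.
Voltage divider: V = V_supply · (97.80 / 149.4) = 3.12 × 0.6546 = 2.042 V.

V ≈ 2.04 V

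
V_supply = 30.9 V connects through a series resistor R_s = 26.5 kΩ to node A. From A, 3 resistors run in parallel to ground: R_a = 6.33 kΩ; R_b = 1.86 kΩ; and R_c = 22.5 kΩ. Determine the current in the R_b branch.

I ≈ 0.806 mA

Equivalent of the parallel group: R_p = 1.351 kΩ.
V_A by voltage divider: V_A = 30.9 × 1.351/(26.5 + 1.351) = 1.499 V.
I(R_b) = V_A / R_b = 1.499/1.86 = 0.8060 mA.
(Check via current divider: I_total = 1.109 mA; share G_k/ΣG = 0.7265 → same result.)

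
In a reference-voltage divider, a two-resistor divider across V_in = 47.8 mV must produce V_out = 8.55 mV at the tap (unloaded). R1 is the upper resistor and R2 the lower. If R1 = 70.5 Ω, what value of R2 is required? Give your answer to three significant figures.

Required fraction k = V_out/V_in = 0.1789.
Rearranging, R2 = R1·k/(1−k) = 70.5 × 0.2178 = 15.36 Ω.

R2 ≈ 15.4 Ω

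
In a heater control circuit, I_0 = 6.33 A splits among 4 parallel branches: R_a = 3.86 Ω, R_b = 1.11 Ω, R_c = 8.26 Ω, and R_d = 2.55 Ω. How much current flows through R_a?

I ≈ 0.980 A

ΣG = 1/3.86 + 1/1.11 + 1/8.26 + 1/2.55 = 1.673.
Current divider: I(R_a) = I_0 · G_k/ΣG = 6.33 × (0.2591/1.673) = 6.33 × 0.1548 = 0.9801 A.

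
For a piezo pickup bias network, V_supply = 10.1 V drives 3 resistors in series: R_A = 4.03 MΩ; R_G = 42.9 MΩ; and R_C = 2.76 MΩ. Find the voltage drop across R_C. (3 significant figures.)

Series total: ΣR = 4.03 + 42.9 + 2.76 = 49.69 MΩ.
By the voltage-divider rule, V = 10.1 × 2.760/49.69 = 0.5610 V.

V ≈ 0.561 V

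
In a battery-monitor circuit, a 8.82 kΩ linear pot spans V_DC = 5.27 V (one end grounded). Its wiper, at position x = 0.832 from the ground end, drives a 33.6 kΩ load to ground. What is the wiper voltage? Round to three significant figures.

V_out ≈ 4.23 V

Lower segment x·R_p = 7.338 kΩ; upper segment (1−x)·R_p = 1.482 kΩ.
(x·R_p) ‖ R_L = 6.023 kΩ.
Then V_out = V_DC · 6.023/(1.482 + 6.023) = 4.229 V.
(Unloaded: V_out = x·V_DC = 4.38 V.)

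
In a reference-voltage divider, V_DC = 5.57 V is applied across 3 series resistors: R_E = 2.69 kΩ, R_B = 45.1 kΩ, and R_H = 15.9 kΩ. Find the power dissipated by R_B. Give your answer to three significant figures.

ΣR = 63.69 kΩ → I = 5.57/63.69 = 0.08745 mA.
V(R_B) = I·R = 3.944 V; P = V·I = 3.944 × 0.08745 = 0.3449 mW.

P ≈ 0.345 mW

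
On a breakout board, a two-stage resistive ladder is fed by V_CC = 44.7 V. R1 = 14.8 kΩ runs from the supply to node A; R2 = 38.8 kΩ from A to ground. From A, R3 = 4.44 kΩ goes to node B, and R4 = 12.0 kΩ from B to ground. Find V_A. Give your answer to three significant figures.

The second stage (R3 + R4 = 16.44 kΩ) loads node A in parallel with R2.
Effective lower resistance at A: R2 ‖ 16.44 = 11.55 kΩ.
So V_A = 44.7 × 0.4383 = 19.59 V.

V_A ≈ 19.6 V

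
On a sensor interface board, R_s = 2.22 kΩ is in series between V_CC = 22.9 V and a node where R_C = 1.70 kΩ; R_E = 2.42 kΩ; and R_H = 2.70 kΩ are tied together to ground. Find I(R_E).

I ≈ 2.34 mA

Equivalent of the parallel group: R_p = 0.7290 kΩ.
V_A = 22.9 × 0.7290/2.949 = 5.661 V.
I(R_E) = V_A / R_E = 5.661/2.42 = 2.339 mA.
(Equivalently: I_total = 7.765 mA, then current-divider fraction G_k/ΣG = 0.3012.)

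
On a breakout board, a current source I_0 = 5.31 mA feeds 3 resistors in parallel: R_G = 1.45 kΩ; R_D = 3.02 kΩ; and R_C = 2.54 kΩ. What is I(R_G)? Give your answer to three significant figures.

I ≈ 2.59 mA

Total conductance ΣG = 1/1.45 + 1/3.02 + 1/2.54 = 1.414 (units of 1/kΩ).
R_G takes the fraction G_k/ΣG = 0.6897/1.414 = 0.4876, so I = 5.31 × 0.4876 = 2.589 mA.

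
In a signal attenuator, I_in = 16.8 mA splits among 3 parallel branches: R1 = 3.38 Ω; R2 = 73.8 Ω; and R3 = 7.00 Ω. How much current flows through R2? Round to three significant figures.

ΣG = 1/3.38 + 1/73.8 + 1/7.00 = 0.4523.
By the current-divider rule, I = I_in · G_k/ΣG = 16.8 × 0.02996 = 0.5033 mA.

I ≈ 0.503 mA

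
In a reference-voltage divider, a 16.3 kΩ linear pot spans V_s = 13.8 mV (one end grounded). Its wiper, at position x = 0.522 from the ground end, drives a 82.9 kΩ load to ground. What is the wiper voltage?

V_out ≈ 6.87 mV

The pot divides into 7.791 kΩ above the wiper and 8.509 kΩ below.
Lower segment in parallel with the load: 8.509 ‖ 82.9 = 7.717 kΩ.
V_out = 13.8 × 7.717/(7.791 + 7.717) = 6.867 mV.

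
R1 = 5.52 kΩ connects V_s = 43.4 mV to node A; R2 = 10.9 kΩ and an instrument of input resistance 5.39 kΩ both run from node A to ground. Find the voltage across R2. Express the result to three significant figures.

The load sits in parallel with R2, giving an effective lower resistance R2' = R2·R_L/(R2+R_L) = 3.607 kΩ.
Then V_out = V_s · R2'/(R1 + R2') = 43.4 × 3.607/9.127 = 17.15 mV.

V_out ≈ 17.2 mV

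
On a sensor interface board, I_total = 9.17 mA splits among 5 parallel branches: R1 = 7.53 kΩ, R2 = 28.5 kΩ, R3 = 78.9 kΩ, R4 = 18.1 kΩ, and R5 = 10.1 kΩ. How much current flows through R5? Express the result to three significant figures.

I ≈ 2.71 mA

Total conductance ΣG = 1/7.53 + 1/28.5 + 1/78.9 + 1/18.1 + 1/10.1 = 0.3348 (units of 1/kΩ).
R5 takes the fraction G_k/ΣG = 0.09901/0.3348 = 0.2957, so I = 9.17 × 0.2957 = 2.712 mA.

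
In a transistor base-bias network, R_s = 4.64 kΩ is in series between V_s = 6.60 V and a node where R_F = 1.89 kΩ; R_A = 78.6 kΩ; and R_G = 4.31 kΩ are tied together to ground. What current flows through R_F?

I ≈ 0.761 mA

Equivalent of the parallel group: R_p = 1.292 kΩ.
Node voltage V_A = V_s · R_p/(R_s + R_p) = 6.60 × 0.2178 = 1.438 V.
I(R_F) = V_A / R_F = 1.438/1.89 = 0.7607 mA.
(Equivalently: I_total = 1.113 mA, then current-divider fraction G_k/ΣG = 0.6837.)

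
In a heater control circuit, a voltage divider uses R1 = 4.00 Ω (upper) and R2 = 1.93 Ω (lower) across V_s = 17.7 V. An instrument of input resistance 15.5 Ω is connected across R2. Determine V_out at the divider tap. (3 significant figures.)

V_out ≈ 5.31 V

R2 ‖ R_L = (1.93 × 15.5)/(1.93 + 15.5) = 1.716 Ω.
Then V_out = V_s · R2'/(R1 + R2') = 17.7 × 1.716/5.716 = 5.314 V.
(Unloaded it would be 5.76 V; the load pulls it down.)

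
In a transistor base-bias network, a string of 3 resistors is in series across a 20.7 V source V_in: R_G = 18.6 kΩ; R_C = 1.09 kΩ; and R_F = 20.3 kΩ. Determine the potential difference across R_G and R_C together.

ΣR = 18.6 + 1.09 + 20.3 = 39.99 kΩ.
R_{R_G..R_C} = 18.6 + 1.09 = 19.69 kΩ.
By the voltage-divider rule, V = 20.7 × 19.69/39.99 = 10.19 V.

V ≈ 10.2 V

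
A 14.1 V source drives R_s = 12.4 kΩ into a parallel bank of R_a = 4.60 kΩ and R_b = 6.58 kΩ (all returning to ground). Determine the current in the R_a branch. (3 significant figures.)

Equivalent of the parallel group: R_p = 2.707 kΩ.
Node voltage V_A = V_DC · R_p/(R_s + R_p) = 14.1 × 0.1792 = 2.527 V.
Branch current I = V_A/R_a = 2.527/4.60 = 0.5493 mA.
(Equivalently: I_total = 0.9333 mA, then current-divider fraction G_k/ΣG = 0.5886.)

I ≈ 0.549 mA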